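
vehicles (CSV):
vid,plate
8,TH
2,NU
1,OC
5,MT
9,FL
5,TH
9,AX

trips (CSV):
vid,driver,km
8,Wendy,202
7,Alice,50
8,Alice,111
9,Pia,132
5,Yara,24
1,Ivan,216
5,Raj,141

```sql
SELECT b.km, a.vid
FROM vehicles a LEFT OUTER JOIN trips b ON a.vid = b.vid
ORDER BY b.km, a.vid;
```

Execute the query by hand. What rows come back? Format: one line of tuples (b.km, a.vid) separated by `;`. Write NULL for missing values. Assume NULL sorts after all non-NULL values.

LEFT JOIN keeps every row from `vehicles`; unmatched rows get NULL for `trips`'s columns.
Matching on a.vid = b.vid.
- a (vid=8) pairs with 2 row(s) of b.
- a (vid=2) has no partner → padded with NULL.
- a (vid=1) pairs with 1 row(s) of b.
- a (vid=5) pairs with 2 row(s) of b.
- a (vid=9) pairs with 1 row(s) of b.
- a (vid=5) pairs with 2 row(s) of b.
- a (vid=9) pairs with 1 row(s) of b.
After projecting and ordering:
b.km | a.vid
24 | 5
24 | 5
111 | 8
132 | 9
132 | 9
141 | 5
141 | 5
202 | 8
216 | 1
NULL | 2

(24, 5); (24, 5); (111, 8); (132, 9); (132, 9); (141, 5); (141, 5); (202, 8); (216, 1); (NULL, 2)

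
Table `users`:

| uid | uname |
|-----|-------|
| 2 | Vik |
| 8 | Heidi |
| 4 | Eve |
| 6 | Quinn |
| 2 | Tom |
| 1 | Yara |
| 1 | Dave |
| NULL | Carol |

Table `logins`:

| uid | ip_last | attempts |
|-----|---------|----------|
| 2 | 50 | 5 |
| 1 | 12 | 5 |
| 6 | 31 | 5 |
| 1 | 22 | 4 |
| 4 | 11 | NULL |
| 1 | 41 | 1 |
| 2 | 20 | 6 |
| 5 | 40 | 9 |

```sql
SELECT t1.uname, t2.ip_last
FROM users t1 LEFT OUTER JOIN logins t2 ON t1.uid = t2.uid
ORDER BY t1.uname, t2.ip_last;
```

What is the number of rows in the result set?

LEFT JOIN keeps every row from `users`; unmatched rows get NULL for `logins`'s columns.
Matching on t1.uid = t2.uid. A NULL in a compared column never satisfies the condition.
- t1[0] uid=2 → 2 match(es) in t2 → 2 row(s).
- t1[1] uid=8 → no match; kept with NULLs on the t2 side.
- t1[2] uid=4 → 1 match(es) in t2 → 1 row(s).
- t1[3] uid=6 → 1 match(es) in t2 → 1 row(s).
- t1[4] uid=2 → 2 match(es) in t2 → 2 row(s).
- t1[5] uid=1 → 3 match(es) in t2 → 3 row(s).
- t1[6] uid=1 → 3 match(es) in t2 → 3 row(s).
- t1[7] uid=NULL → no match; kept with NULLs on the t2 side.
Total: 12 matched + 2 padded = 14 rows.

14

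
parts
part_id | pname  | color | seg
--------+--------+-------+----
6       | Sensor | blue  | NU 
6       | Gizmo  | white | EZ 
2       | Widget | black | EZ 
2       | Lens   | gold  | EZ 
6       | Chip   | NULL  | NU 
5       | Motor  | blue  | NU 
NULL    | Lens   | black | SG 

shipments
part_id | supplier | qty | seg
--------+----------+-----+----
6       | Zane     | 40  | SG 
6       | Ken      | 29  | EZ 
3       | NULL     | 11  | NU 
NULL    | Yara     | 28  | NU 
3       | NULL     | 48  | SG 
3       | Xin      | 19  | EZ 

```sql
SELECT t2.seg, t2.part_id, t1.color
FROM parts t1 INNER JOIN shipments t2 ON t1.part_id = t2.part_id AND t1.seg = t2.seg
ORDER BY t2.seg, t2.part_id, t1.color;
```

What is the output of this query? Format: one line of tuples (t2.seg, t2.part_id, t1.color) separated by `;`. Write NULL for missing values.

(EZ, 6, white)

INNER JOIN keeps only pairs where the ON condition holds.
Matching on t1.part_id = t2.part_id AND t1.seg = t2.seg. A NULL in a compared column never satisfies the condition.
Matched pairs: 1.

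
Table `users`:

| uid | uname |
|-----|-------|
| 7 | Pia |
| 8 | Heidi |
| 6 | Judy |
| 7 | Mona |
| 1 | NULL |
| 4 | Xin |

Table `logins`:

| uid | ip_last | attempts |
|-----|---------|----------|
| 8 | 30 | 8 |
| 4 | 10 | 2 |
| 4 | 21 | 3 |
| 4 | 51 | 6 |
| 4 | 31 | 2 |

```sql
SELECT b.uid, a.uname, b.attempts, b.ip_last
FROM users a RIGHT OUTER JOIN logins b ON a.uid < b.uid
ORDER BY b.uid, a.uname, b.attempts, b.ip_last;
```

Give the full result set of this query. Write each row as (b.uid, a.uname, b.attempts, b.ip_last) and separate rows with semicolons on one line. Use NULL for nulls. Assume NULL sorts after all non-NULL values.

(4, NULL, 2, 10); (4, NULL, 2, 31); (4, NULL, 3, 21); (4, NULL, 6, 51); (8, Judy, 8, 30); (8, Mona, 8, 30); (8, Pia, 8, 30); (8, Xin, 8, 30); (8, NULL, 8, 30)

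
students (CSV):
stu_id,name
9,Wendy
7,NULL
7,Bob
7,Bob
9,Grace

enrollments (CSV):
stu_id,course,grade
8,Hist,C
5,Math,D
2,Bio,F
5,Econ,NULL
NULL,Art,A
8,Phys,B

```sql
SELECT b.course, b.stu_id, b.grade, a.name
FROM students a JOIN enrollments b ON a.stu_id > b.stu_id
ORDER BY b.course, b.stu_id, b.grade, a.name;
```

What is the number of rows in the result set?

INNER JOIN keeps only pairs where the ON condition holds.
Matching on a.stu_id > b.stu_id. A NULL in a compared column never satisfies the condition.
Matched pairs: 19.
Total: 19 rows.

19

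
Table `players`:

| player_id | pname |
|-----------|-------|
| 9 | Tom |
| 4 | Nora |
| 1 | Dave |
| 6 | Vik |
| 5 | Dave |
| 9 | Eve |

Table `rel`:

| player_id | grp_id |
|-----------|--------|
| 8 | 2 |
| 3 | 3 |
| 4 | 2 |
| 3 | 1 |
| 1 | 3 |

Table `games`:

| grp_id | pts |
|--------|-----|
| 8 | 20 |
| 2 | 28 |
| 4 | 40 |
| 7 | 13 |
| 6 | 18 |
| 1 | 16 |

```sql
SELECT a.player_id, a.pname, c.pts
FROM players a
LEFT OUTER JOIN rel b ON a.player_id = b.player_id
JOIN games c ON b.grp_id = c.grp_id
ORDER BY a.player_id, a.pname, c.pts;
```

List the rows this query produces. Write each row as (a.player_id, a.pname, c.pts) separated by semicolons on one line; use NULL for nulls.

(4, Nora, 28)

Step 1 — a LEFT JOIN b on player_id → 6 row(s).
Then INNER JOIN `games c` on grp_id: keep only rows whose b.grp_id appears in c.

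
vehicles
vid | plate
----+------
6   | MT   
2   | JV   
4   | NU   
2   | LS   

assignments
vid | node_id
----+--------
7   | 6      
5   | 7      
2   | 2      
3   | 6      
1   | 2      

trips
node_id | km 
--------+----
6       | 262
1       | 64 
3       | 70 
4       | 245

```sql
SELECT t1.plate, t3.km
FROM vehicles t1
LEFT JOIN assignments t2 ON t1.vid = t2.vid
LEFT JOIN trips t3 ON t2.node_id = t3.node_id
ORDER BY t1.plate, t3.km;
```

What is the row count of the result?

4

Step 1 — t1 LEFT JOIN t2 on vid → 4 row(s).
Then LEFT JOIN `trips t3` on node_id: each of those 4 rows is kept; rows whose t2.node_id has no match in t3 get NULL for t3's columns.
Result: 4 row(s).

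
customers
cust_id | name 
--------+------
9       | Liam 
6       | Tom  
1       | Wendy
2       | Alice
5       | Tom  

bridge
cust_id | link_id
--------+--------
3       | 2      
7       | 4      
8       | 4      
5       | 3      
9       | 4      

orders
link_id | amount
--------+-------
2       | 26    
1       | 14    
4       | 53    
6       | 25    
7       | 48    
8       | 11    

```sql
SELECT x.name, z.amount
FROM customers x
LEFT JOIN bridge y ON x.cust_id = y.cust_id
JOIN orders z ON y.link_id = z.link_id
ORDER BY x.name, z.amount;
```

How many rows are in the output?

Step 1 — x LEFT JOIN y on cust_id → 5 row(s).
Then INNER JOIN `orders z` on link_id: keep only rows whose y.link_id appears in z.
Result: 1 row(s).

1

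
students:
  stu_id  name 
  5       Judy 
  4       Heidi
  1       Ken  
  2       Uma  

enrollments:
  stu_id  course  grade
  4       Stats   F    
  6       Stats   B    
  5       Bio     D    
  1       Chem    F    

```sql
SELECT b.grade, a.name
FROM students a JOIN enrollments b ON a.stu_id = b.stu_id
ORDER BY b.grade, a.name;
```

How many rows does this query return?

INNER JOIN keeps only pairs where the ON condition holds.
Matching on a.stu_id = b.stu_id.
- a row (stu_id=5): matches 1 b row(s) → 1 output row(s).
- a row (stu_id=4): matches 1 b row(s) → 1 output row(s).
- a row (stu_id=1): matches 1 b row(s) → 1 output row(s).
- a row (stu_id=2): no match → dropped.
Total: 3 rows.

3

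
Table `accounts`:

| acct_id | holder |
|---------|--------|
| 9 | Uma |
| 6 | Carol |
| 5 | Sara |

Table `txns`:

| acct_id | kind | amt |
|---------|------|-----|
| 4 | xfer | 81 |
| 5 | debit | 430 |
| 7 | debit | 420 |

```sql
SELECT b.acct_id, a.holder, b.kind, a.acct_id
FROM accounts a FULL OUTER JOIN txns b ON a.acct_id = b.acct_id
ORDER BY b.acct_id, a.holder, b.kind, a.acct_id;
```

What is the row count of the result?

5

FULL OUTER JOIN keeps every row from both sides; unmatched rows get NULL for the other side's columns.
Matching on a.acct_id = b.acct_id.
- acct_id=9: no b row matches, row kept with b columns NULL.
- acct_id=6: no b row matches, row kept with b columns NULL.
- acct_id=5: 1 matching b row(s), so 1 row(s) emitted.
- plus 2 unmatched b row(s), each kept with NULL a columns.
Total: 1 matched + 4 padded = 5 rows.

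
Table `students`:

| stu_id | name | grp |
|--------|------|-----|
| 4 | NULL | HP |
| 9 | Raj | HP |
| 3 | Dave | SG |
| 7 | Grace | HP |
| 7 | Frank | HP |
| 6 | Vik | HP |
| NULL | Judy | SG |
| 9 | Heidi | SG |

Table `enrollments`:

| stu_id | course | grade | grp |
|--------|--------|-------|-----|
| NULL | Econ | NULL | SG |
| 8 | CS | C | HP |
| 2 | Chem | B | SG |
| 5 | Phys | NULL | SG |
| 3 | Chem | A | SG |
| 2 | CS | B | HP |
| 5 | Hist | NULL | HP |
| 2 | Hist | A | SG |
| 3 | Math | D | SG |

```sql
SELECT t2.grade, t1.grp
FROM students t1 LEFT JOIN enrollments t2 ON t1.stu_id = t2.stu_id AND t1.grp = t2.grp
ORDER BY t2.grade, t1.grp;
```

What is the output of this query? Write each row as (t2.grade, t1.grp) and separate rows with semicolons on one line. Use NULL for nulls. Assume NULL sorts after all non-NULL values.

LEFT JOIN keeps every row from `students`; unmatched rows get NULL for `enrollments`'s columns.
Matching on t1.stu_id = t2.stu_id AND t1.grp = t2.grp. A NULL in a compared column never satisfies the condition.
- stu_id=4, grp=HP: no t2 row matches, row kept with t2 columns NULL.
- stu_id=9, grp=HP: no t2 row matches, row kept with t2 columns NULL.
- stu_id=3, grp=SG: 2 matching t2 row(s), so 2 row(s) emitted.
- stu_id=7, grp=HP: no t2 row matches, row kept with t2 columns NULL.
- stu_id=7, grp=HP: no t2 row matches, row kept with t2 columns NULL.
- stu_id=6, grp=HP: no t2 row matches, row kept with t2 columns NULL.
- stu_id=NULL, grp=SG: no t2 row matches, row kept with t2 columns NULL.
- stu_id=9, grp=SG: no t2 row matches, row kept with t2 columns NULL.
After projecting and ordering:
t2.grade | t1.grp
A | SG
D | SG
NULL | HP
NULL | HP
NULL | HP
NULL | HP
NULL | HP
NULL | SG
NULL | SG

(A, SG); (D, SG); (NULL, HP); (NULL, HP); (NULL, HP); (NULL, HP); (NULL, HP); (NULL, SG); (NULL, SG)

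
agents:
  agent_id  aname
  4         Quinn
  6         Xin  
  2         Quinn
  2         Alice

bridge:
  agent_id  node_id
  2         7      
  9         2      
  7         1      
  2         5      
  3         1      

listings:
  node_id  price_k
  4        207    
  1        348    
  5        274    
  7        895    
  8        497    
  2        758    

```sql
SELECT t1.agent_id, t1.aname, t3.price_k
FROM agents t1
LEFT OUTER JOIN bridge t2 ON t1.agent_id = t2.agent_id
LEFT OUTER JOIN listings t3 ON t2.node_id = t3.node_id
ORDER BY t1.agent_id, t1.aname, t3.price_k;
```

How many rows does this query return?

6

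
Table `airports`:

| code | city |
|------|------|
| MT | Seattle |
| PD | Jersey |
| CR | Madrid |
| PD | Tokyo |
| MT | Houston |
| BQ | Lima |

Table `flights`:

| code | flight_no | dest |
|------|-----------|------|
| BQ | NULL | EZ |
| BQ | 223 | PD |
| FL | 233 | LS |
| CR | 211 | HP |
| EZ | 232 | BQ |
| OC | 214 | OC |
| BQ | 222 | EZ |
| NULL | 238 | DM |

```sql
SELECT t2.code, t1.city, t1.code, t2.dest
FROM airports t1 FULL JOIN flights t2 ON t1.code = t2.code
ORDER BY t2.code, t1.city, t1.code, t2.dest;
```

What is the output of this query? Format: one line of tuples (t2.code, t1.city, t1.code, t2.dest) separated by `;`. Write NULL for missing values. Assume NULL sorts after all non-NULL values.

(BQ, Lima, BQ, EZ); (BQ, Lima, BQ, EZ); (BQ, Lima, BQ, PD); (CR, Madrid, CR, HP); (EZ, NULL, NULL, BQ); (FL, NULL, NULL, LS); (OC, NULL, NULL, OC); (NULL, Houston, MT, NULL); (NULL, Jersey, PD, NULL); (NULL, Seattle, MT, NULL); (NULL, Tokyo, PD, NULL); (NULL, NULL, NULL, DM)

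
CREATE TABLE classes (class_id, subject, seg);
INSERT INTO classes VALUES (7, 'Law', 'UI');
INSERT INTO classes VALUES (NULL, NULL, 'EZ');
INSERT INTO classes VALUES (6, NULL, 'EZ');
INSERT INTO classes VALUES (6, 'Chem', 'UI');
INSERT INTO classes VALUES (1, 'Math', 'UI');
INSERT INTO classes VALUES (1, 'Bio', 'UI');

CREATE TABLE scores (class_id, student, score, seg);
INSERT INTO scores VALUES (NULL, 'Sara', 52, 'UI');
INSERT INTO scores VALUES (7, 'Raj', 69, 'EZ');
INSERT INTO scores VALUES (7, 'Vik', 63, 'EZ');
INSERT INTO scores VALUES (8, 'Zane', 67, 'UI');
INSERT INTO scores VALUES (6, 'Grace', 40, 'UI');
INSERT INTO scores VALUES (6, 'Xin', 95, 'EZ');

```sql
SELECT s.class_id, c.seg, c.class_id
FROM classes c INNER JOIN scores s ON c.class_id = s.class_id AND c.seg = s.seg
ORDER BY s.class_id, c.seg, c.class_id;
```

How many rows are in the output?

2

INNER JOIN keeps only pairs where the ON condition holds.
Matching on c.class_id = s.class_id AND c.seg = s.seg. A NULL in a compared column never satisfies the condition.
Matched pairs: 2.
Total: 2 rows.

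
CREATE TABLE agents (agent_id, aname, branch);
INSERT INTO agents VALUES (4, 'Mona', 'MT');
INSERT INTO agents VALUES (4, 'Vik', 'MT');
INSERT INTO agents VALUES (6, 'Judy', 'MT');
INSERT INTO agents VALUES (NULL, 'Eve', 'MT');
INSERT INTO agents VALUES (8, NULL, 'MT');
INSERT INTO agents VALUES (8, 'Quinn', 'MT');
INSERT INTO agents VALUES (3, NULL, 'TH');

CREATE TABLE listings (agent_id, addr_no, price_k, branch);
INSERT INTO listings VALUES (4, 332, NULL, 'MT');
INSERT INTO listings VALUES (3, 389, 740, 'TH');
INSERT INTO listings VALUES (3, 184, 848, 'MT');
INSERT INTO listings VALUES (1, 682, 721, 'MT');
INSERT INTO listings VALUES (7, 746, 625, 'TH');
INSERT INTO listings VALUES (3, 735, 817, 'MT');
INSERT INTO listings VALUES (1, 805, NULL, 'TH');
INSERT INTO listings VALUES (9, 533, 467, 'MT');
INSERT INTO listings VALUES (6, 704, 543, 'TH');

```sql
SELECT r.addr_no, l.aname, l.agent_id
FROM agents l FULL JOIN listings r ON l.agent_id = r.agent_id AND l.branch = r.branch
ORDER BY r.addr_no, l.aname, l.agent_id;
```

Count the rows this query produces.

14

FULL OUTER JOIN keeps every row from both sides; unmatched rows get NULL for the other side's columns.
Matching on l.agent_id = r.agent_id AND l.branch = r.branch. A NULL in a compared column never satisfies the condition.
Matched pairs: 3; unmatched l rows kept: 4; unmatched r rows kept: 7.
Total: 3 matched + 11 padded = 14 rows.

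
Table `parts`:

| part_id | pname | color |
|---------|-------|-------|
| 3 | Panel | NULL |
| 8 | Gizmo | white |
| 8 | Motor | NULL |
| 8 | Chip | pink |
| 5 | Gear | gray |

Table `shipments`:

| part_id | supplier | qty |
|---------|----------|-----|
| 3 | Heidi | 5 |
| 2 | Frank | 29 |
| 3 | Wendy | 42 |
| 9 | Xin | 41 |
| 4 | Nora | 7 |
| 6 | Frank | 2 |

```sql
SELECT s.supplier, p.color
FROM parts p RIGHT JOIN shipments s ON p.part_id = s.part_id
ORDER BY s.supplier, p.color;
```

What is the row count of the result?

RIGHT JOIN keeps every row from `shipments`; unmatched rows get NULL for `parts`'s columns.
Matching on p.part_id = s.part_id.
- p[0] part_id=3 → 2 match(es) in s → 2 row(s).
- p[1] part_id=8 → no match.
- p[2] part_id=8 → no match.
- p[3] part_id=8 → no match.
- p[4] part_id=5 → no match.
- plus 4 unmatched s row(s), each kept with NULL p columns.
Total: 2 matched + 4 padded = 6 rows.

6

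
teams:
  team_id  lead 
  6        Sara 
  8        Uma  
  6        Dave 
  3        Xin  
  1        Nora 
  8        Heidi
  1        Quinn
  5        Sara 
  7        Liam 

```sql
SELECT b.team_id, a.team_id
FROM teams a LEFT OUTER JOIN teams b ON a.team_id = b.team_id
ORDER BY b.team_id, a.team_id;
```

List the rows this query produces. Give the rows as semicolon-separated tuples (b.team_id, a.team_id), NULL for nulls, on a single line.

(1, 1); (1, 1); (1, 1); (1, 1); (3, 3); (5, 5); (6, 6); (6, 6); (6, 6); (6, 6); (7, 7); (8, 8); (8, 8); (8, 8); (8, 8)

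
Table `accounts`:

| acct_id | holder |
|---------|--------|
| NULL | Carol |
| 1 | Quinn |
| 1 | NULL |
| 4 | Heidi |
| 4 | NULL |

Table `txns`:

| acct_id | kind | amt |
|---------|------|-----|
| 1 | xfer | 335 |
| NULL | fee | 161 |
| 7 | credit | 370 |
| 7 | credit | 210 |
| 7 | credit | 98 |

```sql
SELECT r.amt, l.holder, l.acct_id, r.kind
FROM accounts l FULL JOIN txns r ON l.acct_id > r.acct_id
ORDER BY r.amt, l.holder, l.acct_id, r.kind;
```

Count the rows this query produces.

FULL OUTER JOIN keeps every row from both sides; unmatched rows get NULL for the other side's columns.
Matching on l.acct_id > r.acct_id. A NULL in a compared column never satisfies the condition.
- l[0] acct_id=NULL → no match; kept with NULLs on the r side.
- l[1] acct_id=1 → no match; kept with NULLs on the r side.
- l[2] acct_id=1 → no match; kept with NULLs on the r side.
- l[3] acct_id=4 → 1 match(es) in r → 1 row(s).
- l[4] acct_id=4 → 1 match(es) in r → 1 row(s).
- 4 r row(s) had no l match → kept, l columns NULL.
Total: 2 matched + 7 padded = 9 rows.

9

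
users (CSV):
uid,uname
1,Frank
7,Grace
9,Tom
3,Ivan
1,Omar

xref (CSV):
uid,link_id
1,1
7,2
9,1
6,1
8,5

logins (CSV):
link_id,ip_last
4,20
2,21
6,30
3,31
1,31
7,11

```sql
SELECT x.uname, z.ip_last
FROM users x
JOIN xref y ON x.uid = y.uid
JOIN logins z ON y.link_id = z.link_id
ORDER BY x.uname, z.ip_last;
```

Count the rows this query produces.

4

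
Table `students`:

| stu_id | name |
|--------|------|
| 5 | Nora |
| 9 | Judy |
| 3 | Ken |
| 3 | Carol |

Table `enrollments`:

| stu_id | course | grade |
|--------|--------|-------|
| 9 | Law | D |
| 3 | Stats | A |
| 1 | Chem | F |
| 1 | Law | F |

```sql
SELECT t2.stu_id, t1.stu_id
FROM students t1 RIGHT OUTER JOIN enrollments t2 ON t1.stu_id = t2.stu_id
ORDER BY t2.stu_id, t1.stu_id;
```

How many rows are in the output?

5

RIGHT JOIN keeps every row from `enrollments`; unmatched rows get NULL for `students`'s columns.
Matching on t1.stu_id = t2.stu_id.
Matched pairs: 3; unmatched t2 rows kept: 2.
Total: 3 matched + 2 padded = 5 rows.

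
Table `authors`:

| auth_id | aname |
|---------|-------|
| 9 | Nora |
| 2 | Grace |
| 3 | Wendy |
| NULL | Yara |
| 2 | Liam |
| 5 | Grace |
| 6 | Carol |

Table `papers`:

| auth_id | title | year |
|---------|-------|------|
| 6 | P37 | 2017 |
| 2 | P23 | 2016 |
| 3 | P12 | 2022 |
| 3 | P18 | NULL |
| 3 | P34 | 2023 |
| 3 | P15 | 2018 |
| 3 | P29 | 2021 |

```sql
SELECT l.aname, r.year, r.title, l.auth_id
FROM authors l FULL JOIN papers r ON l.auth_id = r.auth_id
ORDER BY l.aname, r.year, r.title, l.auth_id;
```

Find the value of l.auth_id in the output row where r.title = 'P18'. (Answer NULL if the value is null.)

FULL OUTER JOIN keeps every row from both sides; unmatched rows get NULL for the other side's columns.
Matching on l.auth_id = r.auth_id. A NULL in a compared column never satisfies the condition.
- l (auth_id=9) has no partner → padded with NULL.
- l (auth_id=2) pairs with 1 row(s) of r.
- l (auth_id=3) pairs with 5 row(s) of r.
- l (auth_id=NULL) has no partner → padded with NULL.
- l (auth_id=2) pairs with 1 row(s) of r.
- l (auth_id=5) has no partner → padded with NULL.
- l (auth_id=6) pairs with 1 row(s) of r.

3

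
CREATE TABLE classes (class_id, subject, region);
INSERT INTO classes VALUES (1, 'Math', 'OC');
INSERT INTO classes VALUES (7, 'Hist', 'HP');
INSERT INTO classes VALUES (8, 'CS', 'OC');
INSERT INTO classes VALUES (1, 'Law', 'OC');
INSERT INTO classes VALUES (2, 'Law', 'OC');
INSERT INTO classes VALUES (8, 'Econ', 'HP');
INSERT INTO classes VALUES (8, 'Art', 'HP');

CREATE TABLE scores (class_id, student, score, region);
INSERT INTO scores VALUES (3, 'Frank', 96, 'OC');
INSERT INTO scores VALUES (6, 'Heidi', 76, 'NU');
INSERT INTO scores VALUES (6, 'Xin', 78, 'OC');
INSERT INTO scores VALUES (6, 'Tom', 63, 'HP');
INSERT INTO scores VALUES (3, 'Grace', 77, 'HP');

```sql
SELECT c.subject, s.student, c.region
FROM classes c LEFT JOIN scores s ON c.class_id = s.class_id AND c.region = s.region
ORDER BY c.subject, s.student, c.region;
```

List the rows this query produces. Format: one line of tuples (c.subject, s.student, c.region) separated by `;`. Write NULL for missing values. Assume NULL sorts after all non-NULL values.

LEFT JOIN keeps every row from `classes`; unmatched rows get NULL for `scores`'s columns.
Matching on c.class_id = s.class_id AND c.region = s.region.
Matched pairs: 0; unmatched c rows kept: 7.

(Art, NULL, HP); (CS, NULL, OC); (Econ, NULL, HP); (Hist, NULL, HP); (Law, NULL, OC); (Law, NULL, OC); (Math, NULL, OC)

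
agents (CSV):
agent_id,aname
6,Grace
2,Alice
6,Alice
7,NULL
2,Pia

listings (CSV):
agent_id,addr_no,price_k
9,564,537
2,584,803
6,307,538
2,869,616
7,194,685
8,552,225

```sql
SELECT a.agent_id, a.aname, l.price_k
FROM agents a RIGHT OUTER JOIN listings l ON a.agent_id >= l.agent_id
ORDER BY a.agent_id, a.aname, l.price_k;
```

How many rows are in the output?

16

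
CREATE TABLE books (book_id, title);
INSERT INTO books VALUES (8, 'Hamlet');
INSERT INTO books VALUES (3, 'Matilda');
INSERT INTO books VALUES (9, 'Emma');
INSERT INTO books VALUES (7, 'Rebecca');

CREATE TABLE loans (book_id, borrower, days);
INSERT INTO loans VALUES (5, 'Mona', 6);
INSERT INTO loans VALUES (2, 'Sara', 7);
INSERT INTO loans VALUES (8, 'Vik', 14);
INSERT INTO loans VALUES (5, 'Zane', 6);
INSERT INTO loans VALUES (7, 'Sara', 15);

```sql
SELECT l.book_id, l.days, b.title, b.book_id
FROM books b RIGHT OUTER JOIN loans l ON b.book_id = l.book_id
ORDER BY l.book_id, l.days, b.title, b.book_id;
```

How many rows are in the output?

5

RIGHT JOIN keeps every row from `loans`; unmatched rows get NULL for `books`'s columns.
Matching on b.book_id = l.book_id.
- b row (book_id=8): matches 1 l row(s) → 1 output row(s).
- b row (book_id=3): no match.
- b row (book_id=9): no match.
- b row (book_id=7): matches 1 l row(s) → 1 output row(s).
- 3 l row(s) had no b match → kept, b columns NULL.
Total: 2 matched + 3 padded = 5 rows.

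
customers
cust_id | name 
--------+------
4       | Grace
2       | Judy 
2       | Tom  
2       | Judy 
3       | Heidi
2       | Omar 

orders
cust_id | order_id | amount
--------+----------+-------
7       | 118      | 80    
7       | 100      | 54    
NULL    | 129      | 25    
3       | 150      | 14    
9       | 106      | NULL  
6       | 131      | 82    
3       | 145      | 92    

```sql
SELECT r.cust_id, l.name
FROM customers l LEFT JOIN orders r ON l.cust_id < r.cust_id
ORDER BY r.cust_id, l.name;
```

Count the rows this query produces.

32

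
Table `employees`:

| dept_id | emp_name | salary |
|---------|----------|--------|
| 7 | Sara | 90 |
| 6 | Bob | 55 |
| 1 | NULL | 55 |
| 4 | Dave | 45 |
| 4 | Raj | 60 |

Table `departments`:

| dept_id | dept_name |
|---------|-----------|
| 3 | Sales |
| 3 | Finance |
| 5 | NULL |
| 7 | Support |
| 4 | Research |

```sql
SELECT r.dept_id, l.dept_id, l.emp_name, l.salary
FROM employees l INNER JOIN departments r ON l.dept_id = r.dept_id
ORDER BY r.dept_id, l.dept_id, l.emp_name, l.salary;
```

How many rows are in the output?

3

INNER JOIN keeps only pairs where the ON condition holds.
Matching on l.dept_id = r.dept_id.
Matched pairs: 3.
Total: 3 rows.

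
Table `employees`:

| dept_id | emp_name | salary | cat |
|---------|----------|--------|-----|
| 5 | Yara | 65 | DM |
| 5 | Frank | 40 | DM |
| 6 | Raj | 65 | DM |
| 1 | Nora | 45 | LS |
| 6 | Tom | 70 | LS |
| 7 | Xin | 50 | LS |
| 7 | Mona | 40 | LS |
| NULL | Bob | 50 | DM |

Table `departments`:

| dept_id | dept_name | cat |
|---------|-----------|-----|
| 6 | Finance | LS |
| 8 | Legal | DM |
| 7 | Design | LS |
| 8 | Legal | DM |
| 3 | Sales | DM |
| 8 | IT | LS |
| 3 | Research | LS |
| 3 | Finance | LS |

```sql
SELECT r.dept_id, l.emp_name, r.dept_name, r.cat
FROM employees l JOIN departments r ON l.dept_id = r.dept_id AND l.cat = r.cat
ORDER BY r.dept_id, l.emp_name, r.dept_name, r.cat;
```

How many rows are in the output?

INNER JOIN keeps only pairs where the ON condition holds.
Matching on l.dept_id = r.dept_id AND l.cat = r.cat. A NULL in a compared column never satisfies the condition.
- l row (dept_id=5, cat=DM): no match → dropped.
- l row (dept_id=5, cat=DM): no match → dropped.
- l row (dept_id=6, cat=DM): no match → dropped.
- l row (dept_id=1, cat=LS): no match → dropped.
- l row (dept_id=6, cat=LS): matches 1 r row(s) → 1 output row(s).
- l row (dept_id=7, cat=LS): matches 1 r row(s) → 1 output row(s).
- l row (dept_id=7, cat=LS): matches 1 r row(s) → 1 output row(s).
- l row (dept_id=NULL, cat=DM): no match → dropped.
Total: 3 rows.

3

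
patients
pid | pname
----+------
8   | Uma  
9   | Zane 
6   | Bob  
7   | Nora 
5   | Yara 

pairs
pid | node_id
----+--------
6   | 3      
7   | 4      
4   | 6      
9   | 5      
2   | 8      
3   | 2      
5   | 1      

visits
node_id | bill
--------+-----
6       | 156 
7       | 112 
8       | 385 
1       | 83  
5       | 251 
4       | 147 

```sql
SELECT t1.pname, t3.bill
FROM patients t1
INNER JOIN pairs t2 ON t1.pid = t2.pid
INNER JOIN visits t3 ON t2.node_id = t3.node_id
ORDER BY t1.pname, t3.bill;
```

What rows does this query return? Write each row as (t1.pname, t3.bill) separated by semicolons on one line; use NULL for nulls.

(Nora, 147); (Yara, 83); (Zane, 251)

Joins associate left-to-right: patients INNER JOIN pairs on pid gives 4 intermediate row(s).
Then INNER JOIN `visits t3` on node_id: keep only rows whose t2.node_id appears in t3.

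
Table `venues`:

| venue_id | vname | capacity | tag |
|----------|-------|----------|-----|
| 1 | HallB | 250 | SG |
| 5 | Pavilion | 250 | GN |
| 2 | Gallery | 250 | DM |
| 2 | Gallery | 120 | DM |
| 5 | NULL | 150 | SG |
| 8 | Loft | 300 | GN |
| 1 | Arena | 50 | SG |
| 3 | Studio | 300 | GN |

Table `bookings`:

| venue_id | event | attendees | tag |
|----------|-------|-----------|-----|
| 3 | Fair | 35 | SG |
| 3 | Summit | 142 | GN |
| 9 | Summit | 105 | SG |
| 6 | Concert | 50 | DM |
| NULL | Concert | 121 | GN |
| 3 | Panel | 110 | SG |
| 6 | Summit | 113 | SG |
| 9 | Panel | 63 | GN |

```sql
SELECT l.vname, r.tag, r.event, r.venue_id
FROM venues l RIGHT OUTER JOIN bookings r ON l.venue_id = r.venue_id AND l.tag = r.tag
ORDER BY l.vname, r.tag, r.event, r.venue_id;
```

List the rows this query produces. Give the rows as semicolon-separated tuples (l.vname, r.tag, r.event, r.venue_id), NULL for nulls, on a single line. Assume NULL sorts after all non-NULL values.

(Studio, GN, Summit, 3); (NULL, DM, Concert, 6); (NULL, GN, Concert, NULL); (NULL, GN, Panel, 9); (NULL, SG, Fair, 3); (NULL, SG, Panel, 3); (NULL, SG, Summit, 6); (NULL, SG, Summit, 9)

RIGHT JOIN keeps every row from `bookings`; unmatched rows get NULL for `venues`'s columns.
Matching on l.venue_id = r.venue_id AND l.tag = r.tag. A NULL in a compared column never satisfies the condition.
- venue_id=1, tag=SG: no matching r row.
- venue_id=5, tag=GN: no matching r row.
- venue_id=2, tag=DM: no matching r row.
- venue_id=2, tag=DM: no matching r row.
- venue_id=5, tag=SG: no matching r row.
- venue_id=8, tag=GN: no matching r row.
- venue_id=1, tag=SG: no matching r row.
- venue_id=3, tag=GN: 1 matching r row(s), so 1 row(s) emitted.
- plus 7 unmatched r row(s), each kept with NULL l columns.
After projecting and ordering:
l.vname | r.tag | r.event | r.venue_id
Studio | GN | Summit | 3
NULL | DM | Concert | 6
NULL | GN | Concert | NULL
NULL | GN | Panel | 9
NULL | SG | Fair | 3
NULL | SG | Panel | 3
NULL | SG | Summit | 6
NULL | SG | Summit | 9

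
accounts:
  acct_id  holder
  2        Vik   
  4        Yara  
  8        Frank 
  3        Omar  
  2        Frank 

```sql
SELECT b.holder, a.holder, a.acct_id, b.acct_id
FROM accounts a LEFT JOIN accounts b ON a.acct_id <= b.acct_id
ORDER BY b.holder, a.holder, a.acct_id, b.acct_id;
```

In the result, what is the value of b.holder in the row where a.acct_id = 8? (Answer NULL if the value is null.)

Frank

LEFT JOIN keeps every row from `accounts a`; unmatched rows get NULL for `accounts b`'s columns.
Matching on a.acct_id <= b.acct_id.
- a row (acct_id=2): matches 5 b row(s) → 5 output row(s).
- a row (acct_id=4): matches 2 b row(s) → 2 output row(s).
- a row (acct_id=8): matches 1 b row(s) → 1 output row(s).
- a row (acct_id=3): matches 3 b row(s) → 3 output row(s).
- a row (acct_id=2): matches 5 b row(s) → 5 output row(s).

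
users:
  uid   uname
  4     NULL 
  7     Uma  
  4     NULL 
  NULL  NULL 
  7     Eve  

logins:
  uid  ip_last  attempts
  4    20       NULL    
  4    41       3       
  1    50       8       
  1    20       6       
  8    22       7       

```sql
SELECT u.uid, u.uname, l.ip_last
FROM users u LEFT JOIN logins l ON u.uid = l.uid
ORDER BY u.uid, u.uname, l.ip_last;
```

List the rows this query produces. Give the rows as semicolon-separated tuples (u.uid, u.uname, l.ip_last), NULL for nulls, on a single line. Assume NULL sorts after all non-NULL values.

(4, NULL, 20); (4, NULL, 20); (4, NULL, 41); (4, NULL, 41); (7, Eve, NULL); (7, Uma, NULL); (NULL, NULL, NULL)

LEFT JOIN keeps every row from `users`; unmatched rows get NULL for `logins`'s columns.
Matching on u.uid = l.uid. A NULL in a compared column never satisfies the condition.
Matched pairs: 4; unmatched u rows kept: 3.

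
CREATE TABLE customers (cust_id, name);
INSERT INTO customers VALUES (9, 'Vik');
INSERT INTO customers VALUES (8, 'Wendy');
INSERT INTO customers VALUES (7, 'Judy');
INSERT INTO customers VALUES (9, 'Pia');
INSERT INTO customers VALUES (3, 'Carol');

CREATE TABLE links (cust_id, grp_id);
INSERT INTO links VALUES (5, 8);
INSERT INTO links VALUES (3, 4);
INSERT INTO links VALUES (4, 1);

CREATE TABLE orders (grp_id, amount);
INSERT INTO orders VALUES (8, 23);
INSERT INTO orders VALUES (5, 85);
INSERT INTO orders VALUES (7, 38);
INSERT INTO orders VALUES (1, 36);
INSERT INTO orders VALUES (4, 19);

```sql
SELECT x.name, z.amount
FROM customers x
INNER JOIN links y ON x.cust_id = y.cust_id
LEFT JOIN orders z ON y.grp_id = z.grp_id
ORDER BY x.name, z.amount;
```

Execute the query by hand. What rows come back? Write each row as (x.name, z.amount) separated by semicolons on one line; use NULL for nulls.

(Carol, 19)

Evaluate left to right. First `customers x INNER JOIN links y` on cust_id: 1 row(s).
Then LEFT JOIN `orders z` on grp_id: each of those 1 rows is kept; rows whose y.grp_id has no match in z get NULL for z's columns.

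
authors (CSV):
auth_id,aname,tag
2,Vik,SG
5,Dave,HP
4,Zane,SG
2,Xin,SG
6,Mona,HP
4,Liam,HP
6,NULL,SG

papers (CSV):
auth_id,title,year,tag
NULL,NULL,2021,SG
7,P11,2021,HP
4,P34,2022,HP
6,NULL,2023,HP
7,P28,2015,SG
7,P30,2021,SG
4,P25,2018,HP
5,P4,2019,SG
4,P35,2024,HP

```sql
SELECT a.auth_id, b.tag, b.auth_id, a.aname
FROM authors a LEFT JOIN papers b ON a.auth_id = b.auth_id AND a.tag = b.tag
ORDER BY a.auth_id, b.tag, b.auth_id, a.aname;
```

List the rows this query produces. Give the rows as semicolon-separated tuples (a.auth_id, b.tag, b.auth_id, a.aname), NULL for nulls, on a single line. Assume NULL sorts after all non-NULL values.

(2, NULL, NULL, Vik); (2, NULL, NULL, Xin); (4, HP, 4, Liam); (4, HP, 4, Liam); (4, HP, 4, Liam); (4, NULL, NULL, Zane); (5, NULL, NULL, Dave); (6, HP, 6, Mona); (6, NULL, NULL, NULL)

LEFT JOIN keeps every row from `authors`; unmatched rows get NULL for `papers`'s columns.
Matching on a.auth_id = b.auth_id AND a.tag = b.tag. A NULL in a compared column never satisfies the condition.
- a (auth_id=2, tag=SG) has no partner → padded with NULL.
- a (auth_id=5, tag=HP) has no partner → padded with NULL.
- a (auth_id=4, tag=SG) has no partner → padded with NULL.
- a (auth_id=2, tag=SG) has no partner → padded with NULL.
- a (auth_id=6, tag=HP) pairs with 1 row(s) of b.
- a (auth_id=4, tag=HP) pairs with 3 row(s) of b.
- a (auth_id=6, tag=SG) has no partner → padded with NULL.
After projecting and ordering:
a.auth_id | b.tag | b.auth_id | a.aname
2 | NULL | NULL | Vik
2 | NULL | NULL | Xin
4 | HP | 4 | Liam
4 | HP | 4 | Liam
4 | HP | 4 | Liam
4 | NULL | NULL | Zane
5 | NULL | NULL | Dave
6 | HP | 6 | Mona
6 | NULL | NULL | NULL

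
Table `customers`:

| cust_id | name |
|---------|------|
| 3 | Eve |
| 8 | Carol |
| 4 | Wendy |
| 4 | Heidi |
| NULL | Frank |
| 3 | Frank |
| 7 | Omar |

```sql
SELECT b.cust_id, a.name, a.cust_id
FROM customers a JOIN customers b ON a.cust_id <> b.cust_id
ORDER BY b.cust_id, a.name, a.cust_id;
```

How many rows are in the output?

INNER JOIN keeps only pairs where the ON condition holds.
Matching on a.cust_id <> b.cust_id. A NULL in a compared column never satisfies the condition.
- a[0] cust_id=3 → 4 match(es) in b → 4 row(s).
- a[1] cust_id=8 → 5 match(es) in b → 5 row(s).
- a[2] cust_id=4 → 4 match(es) in b → 4 row(s).
- a[3] cust_id=4 → 4 match(es) in b → 4 row(s).
- a[4] cust_id=NULL → no match; dropped.
- a[5] cust_id=3 → 4 match(es) in b → 4 row(s).
- a[6] cust_id=7 → 5 match(es) in b → 5 row(s).
Total: 26 rows.

26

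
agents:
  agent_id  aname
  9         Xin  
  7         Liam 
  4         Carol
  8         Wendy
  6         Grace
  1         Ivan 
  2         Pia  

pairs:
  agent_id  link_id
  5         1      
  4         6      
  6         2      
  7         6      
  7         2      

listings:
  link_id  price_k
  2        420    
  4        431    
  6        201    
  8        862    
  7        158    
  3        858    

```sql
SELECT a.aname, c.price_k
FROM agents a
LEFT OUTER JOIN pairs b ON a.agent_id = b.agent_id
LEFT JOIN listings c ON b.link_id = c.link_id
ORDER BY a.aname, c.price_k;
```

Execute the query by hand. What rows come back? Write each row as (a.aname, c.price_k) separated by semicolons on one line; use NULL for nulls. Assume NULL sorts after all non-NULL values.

Joins associate left-to-right: agents LEFT JOIN pairs on agent_id gives 8 intermediate row(s).
Then LEFT JOIN `listings c` on link_id: each of those 8 rows is kept; rows whose b.link_id has no match in c get NULL for c's columns.

(Carol, 201); (Grace, 420); (Ivan, NULL); (Liam, 201); (Liam, 420); (Pia, NULL); (Wendy, NULL); (Xin, NULL)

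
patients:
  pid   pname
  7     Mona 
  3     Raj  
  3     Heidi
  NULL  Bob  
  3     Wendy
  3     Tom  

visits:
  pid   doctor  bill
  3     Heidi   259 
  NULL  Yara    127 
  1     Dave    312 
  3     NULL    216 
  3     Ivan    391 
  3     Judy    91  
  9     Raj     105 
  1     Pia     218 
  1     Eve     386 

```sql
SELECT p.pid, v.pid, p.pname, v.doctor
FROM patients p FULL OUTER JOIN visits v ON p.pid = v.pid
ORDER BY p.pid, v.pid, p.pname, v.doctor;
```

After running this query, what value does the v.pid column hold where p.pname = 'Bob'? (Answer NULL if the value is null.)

NULL

FULL OUTER JOIN keeps every row from both sides; unmatched rows get NULL for the other side's columns.
Matching on p.pid = v.pid. A NULL in a compared column never satisfies the condition.
Matched pairs: 16; unmatched p rows kept: 2; unmatched v rows kept: 5.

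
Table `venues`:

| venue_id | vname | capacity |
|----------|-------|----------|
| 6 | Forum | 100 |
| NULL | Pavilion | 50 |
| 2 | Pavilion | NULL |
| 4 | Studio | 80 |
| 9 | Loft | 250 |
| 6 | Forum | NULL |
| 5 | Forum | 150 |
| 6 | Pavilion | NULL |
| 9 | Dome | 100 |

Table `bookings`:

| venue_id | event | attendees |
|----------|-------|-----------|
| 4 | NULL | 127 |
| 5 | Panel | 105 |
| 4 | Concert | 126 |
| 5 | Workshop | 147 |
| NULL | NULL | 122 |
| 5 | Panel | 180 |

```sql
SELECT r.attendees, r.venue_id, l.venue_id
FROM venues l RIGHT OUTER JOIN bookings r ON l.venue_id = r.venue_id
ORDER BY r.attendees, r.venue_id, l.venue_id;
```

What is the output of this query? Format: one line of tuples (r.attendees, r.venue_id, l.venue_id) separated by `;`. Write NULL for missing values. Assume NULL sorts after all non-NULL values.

(105, 5, 5); (122, NULL, NULL); (126, 4, 4); (127, 4, 4); (147, 5, 5); (180, 5, 5)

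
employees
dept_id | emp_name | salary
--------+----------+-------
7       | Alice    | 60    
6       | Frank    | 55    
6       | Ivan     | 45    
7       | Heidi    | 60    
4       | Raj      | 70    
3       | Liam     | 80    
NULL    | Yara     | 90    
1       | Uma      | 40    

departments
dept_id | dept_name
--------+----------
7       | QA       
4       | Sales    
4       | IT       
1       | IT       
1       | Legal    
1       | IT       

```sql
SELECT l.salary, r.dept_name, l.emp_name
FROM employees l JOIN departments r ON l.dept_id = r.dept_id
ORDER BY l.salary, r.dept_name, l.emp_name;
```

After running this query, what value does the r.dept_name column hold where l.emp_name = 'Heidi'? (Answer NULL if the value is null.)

QA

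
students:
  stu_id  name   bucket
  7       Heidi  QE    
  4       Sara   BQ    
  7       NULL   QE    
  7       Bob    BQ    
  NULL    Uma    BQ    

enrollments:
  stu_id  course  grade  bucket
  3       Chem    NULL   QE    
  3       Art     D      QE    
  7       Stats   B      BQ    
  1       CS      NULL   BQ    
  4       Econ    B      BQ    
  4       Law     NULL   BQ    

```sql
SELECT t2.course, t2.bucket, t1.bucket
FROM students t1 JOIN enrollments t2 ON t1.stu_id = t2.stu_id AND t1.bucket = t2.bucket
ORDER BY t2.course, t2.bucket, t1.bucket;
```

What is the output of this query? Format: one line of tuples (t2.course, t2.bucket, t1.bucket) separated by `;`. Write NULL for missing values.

INNER JOIN keeps only pairs where the ON condition holds.
Matching on t1.stu_id = t2.stu_id AND t1.bucket = t2.bucket. A NULL in a compared column never satisfies the condition.
Matched pairs: 3.

(Econ, BQ, BQ); (Law, BQ, BQ); (Stats, BQ, BQ)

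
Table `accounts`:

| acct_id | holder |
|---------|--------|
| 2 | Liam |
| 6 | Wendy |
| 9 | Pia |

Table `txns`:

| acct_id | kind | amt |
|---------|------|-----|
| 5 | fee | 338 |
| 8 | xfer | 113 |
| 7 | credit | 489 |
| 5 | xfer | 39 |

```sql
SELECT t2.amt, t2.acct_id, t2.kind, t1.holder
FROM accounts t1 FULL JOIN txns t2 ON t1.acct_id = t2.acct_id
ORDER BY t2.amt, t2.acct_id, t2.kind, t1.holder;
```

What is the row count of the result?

7

FULL OUTER JOIN keeps every row from both sides; unmatched rows get NULL for the other side's columns.
Matching on t1.acct_id = t2.acct_id.
Matched pairs: 0; unmatched t1 rows kept: 3; unmatched t2 rows kept: 4.
Total: 0 matched + 7 padded = 7 rows.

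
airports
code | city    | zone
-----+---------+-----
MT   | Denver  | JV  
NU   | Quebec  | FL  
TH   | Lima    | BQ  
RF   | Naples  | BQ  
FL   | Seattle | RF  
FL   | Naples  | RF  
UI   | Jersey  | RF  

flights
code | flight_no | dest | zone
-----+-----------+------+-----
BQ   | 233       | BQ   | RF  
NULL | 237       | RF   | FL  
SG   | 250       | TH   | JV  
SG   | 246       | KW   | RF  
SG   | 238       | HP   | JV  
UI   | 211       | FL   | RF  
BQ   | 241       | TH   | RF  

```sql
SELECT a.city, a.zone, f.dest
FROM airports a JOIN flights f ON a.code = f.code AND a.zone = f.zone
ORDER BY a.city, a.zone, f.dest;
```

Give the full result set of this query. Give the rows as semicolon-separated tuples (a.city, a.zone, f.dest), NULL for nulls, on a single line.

(Jersey, RF, FL)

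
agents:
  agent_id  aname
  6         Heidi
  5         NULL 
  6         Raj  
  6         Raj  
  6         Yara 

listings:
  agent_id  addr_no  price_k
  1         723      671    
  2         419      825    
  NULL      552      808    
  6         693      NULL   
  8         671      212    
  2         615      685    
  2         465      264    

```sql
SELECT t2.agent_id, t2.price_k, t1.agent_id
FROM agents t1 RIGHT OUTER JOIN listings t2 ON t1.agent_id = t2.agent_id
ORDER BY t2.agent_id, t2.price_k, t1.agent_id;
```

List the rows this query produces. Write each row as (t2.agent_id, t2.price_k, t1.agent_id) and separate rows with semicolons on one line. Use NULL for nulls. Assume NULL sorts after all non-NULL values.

RIGHT JOIN keeps every row from `listings`; unmatched rows get NULL for `agents`'s columns.
Matching on t1.agent_id = t2.agent_id. A NULL in a compared column never satisfies the condition.
- t1 (agent_id=6) pairs with 1 row(s) of t2.
- t1 (agent_id=5) has no partner in t2.
- t1 (agent_id=6) pairs with 1 row(s) of t2.
- t1 (agent_id=6) pairs with 1 row(s) of t2.
- t1 (agent_id=6) pairs with 1 row(s) of t2.
- 6 row(s) from t2 found no t1 partner → padded with NULL.
After projecting and ordering:
t2.agent_id | t2.price_k | t1.agent_id
1 | 671 | NULL
2 | 264 | NULL
2 | 685 | NULL
2 | 825 | NULL
6 | NULL | 6
6 | NULL | 6
6 | NULL | 6
6 | NULL | 6
8 | 212 | NULL
NULL | 808 | NULL

(1, 671, NULL); (2, 264, NULL); (2, 685, NULL); (2, 825, NULL); (6, NULL, 6); (6, NULL, 6); (6, NULL, 6); (6, NULL, 6); (8, 212, NULL); (NULL, 808, NULL)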